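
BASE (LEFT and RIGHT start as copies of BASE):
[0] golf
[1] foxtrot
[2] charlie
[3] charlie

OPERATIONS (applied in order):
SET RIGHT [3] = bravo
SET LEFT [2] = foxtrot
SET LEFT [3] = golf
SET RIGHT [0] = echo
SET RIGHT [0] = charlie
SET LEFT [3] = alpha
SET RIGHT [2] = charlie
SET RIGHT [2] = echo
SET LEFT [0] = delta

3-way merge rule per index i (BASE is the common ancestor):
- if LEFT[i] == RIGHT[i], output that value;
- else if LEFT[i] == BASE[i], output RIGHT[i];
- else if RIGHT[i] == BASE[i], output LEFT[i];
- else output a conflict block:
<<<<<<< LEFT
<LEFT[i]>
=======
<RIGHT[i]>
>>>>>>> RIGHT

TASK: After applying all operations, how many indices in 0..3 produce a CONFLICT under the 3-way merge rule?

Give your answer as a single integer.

Final LEFT:  [delta, foxtrot, foxtrot, alpha]
Final RIGHT: [charlie, foxtrot, echo, bravo]
i=0: BASE=golf L=delta R=charlie all differ -> CONFLICT
i=1: L=foxtrot R=foxtrot -> agree -> foxtrot
i=2: BASE=charlie L=foxtrot R=echo all differ -> CONFLICT
i=3: BASE=charlie L=alpha R=bravo all differ -> CONFLICT
Conflict count: 3

Answer: 3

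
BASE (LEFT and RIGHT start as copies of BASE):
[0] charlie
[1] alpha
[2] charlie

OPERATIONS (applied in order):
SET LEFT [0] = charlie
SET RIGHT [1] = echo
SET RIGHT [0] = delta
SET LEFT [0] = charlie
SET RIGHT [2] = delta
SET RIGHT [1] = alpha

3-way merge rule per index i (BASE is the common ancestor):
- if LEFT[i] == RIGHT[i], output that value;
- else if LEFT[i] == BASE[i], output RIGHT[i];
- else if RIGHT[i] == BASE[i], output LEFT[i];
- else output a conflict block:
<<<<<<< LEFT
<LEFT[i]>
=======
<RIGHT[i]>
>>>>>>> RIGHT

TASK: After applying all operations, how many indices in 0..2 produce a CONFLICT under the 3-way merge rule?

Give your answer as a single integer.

Final LEFT:  [charlie, alpha, charlie]
Final RIGHT: [delta, alpha, delta]
i=0: L=charlie=BASE, R=delta -> take RIGHT -> delta
i=1: L=alpha R=alpha -> agree -> alpha
i=2: L=charlie=BASE, R=delta -> take RIGHT -> delta
Conflict count: 0

Answer: 0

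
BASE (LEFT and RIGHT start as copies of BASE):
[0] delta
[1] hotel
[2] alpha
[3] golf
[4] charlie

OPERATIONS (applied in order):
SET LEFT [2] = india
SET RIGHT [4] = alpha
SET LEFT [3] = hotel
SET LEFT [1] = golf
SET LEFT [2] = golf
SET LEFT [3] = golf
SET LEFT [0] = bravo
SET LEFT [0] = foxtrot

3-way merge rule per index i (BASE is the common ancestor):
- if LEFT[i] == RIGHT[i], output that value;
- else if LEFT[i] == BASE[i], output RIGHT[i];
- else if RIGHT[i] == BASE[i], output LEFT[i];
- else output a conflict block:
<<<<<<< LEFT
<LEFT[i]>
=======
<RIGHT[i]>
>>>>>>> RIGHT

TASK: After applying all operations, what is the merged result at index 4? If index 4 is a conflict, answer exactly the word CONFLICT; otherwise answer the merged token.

Answer: alpha

Derivation:
Final LEFT:  [foxtrot, golf, golf, golf, charlie]
Final RIGHT: [delta, hotel, alpha, golf, alpha]
i=0: L=foxtrot, R=delta=BASE -> take LEFT -> foxtrot
i=1: L=golf, R=hotel=BASE -> take LEFT -> golf
i=2: L=golf, R=alpha=BASE -> take LEFT -> golf
i=3: L=golf R=golf -> agree -> golf
i=4: L=charlie=BASE, R=alpha -> take RIGHT -> alpha
Index 4 -> alpha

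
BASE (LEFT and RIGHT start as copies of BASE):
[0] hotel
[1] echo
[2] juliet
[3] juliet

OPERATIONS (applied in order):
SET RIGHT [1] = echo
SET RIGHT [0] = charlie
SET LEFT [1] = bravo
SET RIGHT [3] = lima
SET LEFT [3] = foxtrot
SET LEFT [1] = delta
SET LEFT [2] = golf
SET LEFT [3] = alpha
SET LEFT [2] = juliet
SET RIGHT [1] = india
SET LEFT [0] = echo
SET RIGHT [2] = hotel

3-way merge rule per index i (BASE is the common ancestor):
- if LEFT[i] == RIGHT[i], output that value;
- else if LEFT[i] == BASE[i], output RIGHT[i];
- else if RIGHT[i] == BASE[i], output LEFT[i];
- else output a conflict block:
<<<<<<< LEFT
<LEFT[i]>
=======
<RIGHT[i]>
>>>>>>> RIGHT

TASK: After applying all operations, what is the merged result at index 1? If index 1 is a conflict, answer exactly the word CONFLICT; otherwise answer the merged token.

Final LEFT:  [echo, delta, juliet, alpha]
Final RIGHT: [charlie, india, hotel, lima]
i=0: BASE=hotel L=echo R=charlie all differ -> CONFLICT
i=1: BASE=echo L=delta R=india all differ -> CONFLICT
i=2: L=juliet=BASE, R=hotel -> take RIGHT -> hotel
i=3: BASE=juliet L=alpha R=lima all differ -> CONFLICT
Index 1 -> CONFLICT

Answer: CONFLICT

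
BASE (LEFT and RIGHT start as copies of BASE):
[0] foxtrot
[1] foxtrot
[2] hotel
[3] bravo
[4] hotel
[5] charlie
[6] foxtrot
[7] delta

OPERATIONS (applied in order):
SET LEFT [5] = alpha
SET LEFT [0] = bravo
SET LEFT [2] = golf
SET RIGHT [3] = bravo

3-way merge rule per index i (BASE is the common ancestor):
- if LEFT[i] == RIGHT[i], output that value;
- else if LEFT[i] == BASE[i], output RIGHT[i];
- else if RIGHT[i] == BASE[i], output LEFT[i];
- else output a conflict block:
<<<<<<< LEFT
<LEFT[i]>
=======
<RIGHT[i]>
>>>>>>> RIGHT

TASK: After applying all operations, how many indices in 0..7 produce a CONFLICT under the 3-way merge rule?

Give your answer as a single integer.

Final LEFT:  [bravo, foxtrot, golf, bravo, hotel, alpha, foxtrot, delta]
Final RIGHT: [foxtrot, foxtrot, hotel, bravo, hotel, charlie, foxtrot, delta]
i=0: L=bravo, R=foxtrot=BASE -> take LEFT -> bravo
i=1: L=foxtrot R=foxtrot -> agree -> foxtrot
i=2: L=golf, R=hotel=BASE -> take LEFT -> golf
i=3: L=bravo R=bravo -> agree -> bravo
i=4: L=hotel R=hotel -> agree -> hotel
i=5: L=alpha, R=charlie=BASE -> take LEFT -> alpha
i=6: L=foxtrot R=foxtrot -> agree -> foxtrot
i=7: L=delta R=delta -> agree -> delta
Conflict count: 0

Answer: 0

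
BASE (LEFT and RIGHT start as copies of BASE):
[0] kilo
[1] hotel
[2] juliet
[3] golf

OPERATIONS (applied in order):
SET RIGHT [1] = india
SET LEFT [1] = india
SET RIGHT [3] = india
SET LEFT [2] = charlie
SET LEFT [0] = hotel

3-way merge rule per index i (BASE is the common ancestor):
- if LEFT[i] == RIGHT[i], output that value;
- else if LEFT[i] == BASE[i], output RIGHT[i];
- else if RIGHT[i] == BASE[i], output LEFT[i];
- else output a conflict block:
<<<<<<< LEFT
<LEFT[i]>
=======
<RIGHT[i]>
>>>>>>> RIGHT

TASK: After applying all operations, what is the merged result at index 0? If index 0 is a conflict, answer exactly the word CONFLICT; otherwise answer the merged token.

Answer: hotel

Derivation:
Final LEFT:  [hotel, india, charlie, golf]
Final RIGHT: [kilo, india, juliet, india]
i=0: L=hotel, R=kilo=BASE -> take LEFT -> hotel
i=1: L=india R=india -> agree -> india
i=2: L=charlie, R=juliet=BASE -> take LEFT -> charlie
i=3: L=golf=BASE, R=india -> take RIGHT -> india
Index 0 -> hotel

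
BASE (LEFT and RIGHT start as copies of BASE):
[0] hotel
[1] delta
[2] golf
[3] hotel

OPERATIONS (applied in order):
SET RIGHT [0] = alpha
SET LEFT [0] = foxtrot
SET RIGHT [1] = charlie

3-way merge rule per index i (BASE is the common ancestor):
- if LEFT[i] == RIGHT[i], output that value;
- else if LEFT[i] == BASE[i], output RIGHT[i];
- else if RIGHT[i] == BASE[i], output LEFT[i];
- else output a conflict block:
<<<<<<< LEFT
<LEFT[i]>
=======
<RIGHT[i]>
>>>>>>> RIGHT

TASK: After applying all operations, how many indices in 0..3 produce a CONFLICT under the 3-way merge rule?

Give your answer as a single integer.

Final LEFT:  [foxtrot, delta, golf, hotel]
Final RIGHT: [alpha, charlie, golf, hotel]
i=0: BASE=hotel L=foxtrot R=alpha all differ -> CONFLICT
i=1: L=delta=BASE, R=charlie -> take RIGHT -> charlie
i=2: L=golf R=golf -> agree -> golf
i=3: L=hotel R=hotel -> agree -> hotel
Conflict count: 1

Answer: 1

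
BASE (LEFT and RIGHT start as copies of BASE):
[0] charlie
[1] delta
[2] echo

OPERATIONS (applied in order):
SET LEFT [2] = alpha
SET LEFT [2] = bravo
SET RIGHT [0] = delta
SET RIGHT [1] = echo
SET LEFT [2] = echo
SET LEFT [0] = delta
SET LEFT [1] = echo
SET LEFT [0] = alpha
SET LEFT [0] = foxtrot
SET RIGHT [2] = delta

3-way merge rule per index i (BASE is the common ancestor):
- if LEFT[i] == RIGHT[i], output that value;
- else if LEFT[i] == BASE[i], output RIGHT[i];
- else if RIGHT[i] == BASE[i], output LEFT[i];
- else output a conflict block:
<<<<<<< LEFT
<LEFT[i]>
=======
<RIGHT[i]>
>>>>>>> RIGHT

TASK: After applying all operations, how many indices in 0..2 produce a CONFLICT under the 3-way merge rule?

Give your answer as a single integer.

Answer: 1

Derivation:
Final LEFT:  [foxtrot, echo, echo]
Final RIGHT: [delta, echo, delta]
i=0: BASE=charlie L=foxtrot R=delta all differ -> CONFLICT
i=1: L=echo R=echo -> agree -> echo
i=2: L=echo=BASE, R=delta -> take RIGHT -> delta
Conflict count: 1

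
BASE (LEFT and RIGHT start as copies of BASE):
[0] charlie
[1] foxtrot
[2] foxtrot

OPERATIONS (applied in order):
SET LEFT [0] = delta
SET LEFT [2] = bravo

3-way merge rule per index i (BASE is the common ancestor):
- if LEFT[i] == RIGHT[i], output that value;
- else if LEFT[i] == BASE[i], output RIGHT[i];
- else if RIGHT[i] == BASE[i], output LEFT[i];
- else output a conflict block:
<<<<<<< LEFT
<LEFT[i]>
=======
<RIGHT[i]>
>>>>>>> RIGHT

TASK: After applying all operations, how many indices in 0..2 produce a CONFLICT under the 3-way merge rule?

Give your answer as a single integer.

Answer: 0

Derivation:
Final LEFT:  [delta, foxtrot, bravo]
Final RIGHT: [charlie, foxtrot, foxtrot]
i=0: L=delta, R=charlie=BASE -> take LEFT -> delta
i=1: L=foxtrot R=foxtrot -> agree -> foxtrot
i=2: L=bravo, R=foxtrot=BASE -> take LEFT -> bravo
Conflict count: 0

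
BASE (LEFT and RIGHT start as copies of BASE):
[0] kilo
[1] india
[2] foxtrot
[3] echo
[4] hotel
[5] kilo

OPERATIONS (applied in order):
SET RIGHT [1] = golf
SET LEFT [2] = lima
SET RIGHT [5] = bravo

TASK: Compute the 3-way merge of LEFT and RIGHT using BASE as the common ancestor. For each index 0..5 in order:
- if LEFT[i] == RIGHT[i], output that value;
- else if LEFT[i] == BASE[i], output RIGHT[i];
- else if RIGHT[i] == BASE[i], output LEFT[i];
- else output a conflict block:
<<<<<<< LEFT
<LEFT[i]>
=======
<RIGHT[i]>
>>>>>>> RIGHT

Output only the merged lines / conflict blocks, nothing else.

Final LEFT:  [kilo, india, lima, echo, hotel, kilo]
Final RIGHT: [kilo, golf, foxtrot, echo, hotel, bravo]
i=0: L=kilo R=kilo -> agree -> kilo
i=1: L=india=BASE, R=golf -> take RIGHT -> golf
i=2: L=lima, R=foxtrot=BASE -> take LEFT -> lima
i=3: L=echo R=echo -> agree -> echo
i=4: L=hotel R=hotel -> agree -> hotel
i=5: L=kilo=BASE, R=bravo -> take RIGHT -> bravo

Answer: kilo
golf
lima
echo
hotel
bravo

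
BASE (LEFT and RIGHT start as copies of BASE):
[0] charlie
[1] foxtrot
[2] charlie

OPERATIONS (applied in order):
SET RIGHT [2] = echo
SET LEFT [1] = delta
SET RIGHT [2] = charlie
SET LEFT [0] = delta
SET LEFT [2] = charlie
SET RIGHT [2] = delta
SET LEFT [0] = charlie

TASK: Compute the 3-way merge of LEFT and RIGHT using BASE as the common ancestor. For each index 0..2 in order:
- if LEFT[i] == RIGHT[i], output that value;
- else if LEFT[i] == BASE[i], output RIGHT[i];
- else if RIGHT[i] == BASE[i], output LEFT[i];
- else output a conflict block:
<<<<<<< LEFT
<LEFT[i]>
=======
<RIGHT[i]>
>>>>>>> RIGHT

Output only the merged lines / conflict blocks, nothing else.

Final LEFT:  [charlie, delta, charlie]
Final RIGHT: [charlie, foxtrot, delta]
i=0: L=charlie R=charlie -> agree -> charlie
i=1: L=delta, R=foxtrot=BASE -> take LEFT -> delta
i=2: L=charlie=BASE, R=delta -> take RIGHT -> delta

Answer: charlie
delta
delta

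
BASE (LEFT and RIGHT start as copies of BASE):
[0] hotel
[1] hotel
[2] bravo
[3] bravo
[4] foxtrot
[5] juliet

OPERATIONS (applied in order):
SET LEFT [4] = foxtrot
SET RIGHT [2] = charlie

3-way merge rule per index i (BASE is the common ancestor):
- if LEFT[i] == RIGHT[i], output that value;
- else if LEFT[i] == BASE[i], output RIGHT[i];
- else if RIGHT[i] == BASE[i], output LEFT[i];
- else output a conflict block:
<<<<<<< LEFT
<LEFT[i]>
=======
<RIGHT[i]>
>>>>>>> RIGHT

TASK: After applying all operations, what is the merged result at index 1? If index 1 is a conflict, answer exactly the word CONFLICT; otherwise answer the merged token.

Final LEFT:  [hotel, hotel, bravo, bravo, foxtrot, juliet]
Final RIGHT: [hotel, hotel, charlie, bravo, foxtrot, juliet]
i=0: L=hotel R=hotel -> agree -> hotel
i=1: L=hotel R=hotel -> agree -> hotel
i=2: L=bravo=BASE, R=charlie -> take RIGHT -> charlie
i=3: L=bravo R=bravo -> agree -> bravo
i=4: L=foxtrot R=foxtrot -> agree -> foxtrot
i=5: L=juliet R=juliet -> agree -> juliet
Index 1 -> hotel

Answer: hotel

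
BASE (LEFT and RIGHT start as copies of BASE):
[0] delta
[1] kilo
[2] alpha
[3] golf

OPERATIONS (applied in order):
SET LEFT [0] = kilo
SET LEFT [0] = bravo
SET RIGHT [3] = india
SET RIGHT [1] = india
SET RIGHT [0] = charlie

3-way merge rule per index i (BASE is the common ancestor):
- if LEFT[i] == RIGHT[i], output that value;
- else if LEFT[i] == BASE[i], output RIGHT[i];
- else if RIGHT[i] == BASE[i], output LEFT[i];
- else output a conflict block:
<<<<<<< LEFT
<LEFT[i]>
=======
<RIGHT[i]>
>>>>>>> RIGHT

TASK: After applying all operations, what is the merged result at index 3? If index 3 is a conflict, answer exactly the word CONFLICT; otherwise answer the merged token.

Final LEFT:  [bravo, kilo, alpha, golf]
Final RIGHT: [charlie, india, alpha, india]
i=0: BASE=delta L=bravo R=charlie all differ -> CONFLICT
i=1: L=kilo=BASE, R=india -> take RIGHT -> india
i=2: L=alpha R=alpha -> agree -> alpha
i=3: L=golf=BASE, R=india -> take RIGHT -> india
Index 3 -> india

Answer: india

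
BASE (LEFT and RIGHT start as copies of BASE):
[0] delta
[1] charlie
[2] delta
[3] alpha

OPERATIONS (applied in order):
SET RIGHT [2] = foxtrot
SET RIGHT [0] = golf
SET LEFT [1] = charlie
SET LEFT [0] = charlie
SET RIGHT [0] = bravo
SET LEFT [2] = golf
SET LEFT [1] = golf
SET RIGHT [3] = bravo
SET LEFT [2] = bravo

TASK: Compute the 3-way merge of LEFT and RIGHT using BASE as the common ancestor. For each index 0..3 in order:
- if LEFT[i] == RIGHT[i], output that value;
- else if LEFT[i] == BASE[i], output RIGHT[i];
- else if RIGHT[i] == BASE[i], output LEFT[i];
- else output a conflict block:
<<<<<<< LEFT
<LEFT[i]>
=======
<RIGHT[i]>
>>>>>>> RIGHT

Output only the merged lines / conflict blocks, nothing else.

Answer: <<<<<<< LEFT
charlie
=======
bravo
>>>>>>> RIGHT
golf
<<<<<<< LEFT
bravo
=======
foxtrot
>>>>>>> RIGHT
bravo

Derivation:
Final LEFT:  [charlie, golf, bravo, alpha]
Final RIGHT: [bravo, charlie, foxtrot, bravo]
i=0: BASE=delta L=charlie R=bravo all differ -> CONFLICT
i=1: L=golf, R=charlie=BASE -> take LEFT -> golf
i=2: BASE=delta L=bravo R=foxtrot all differ -> CONFLICT
i=3: L=alpha=BASE, R=bravo -> take RIGHT -> bravo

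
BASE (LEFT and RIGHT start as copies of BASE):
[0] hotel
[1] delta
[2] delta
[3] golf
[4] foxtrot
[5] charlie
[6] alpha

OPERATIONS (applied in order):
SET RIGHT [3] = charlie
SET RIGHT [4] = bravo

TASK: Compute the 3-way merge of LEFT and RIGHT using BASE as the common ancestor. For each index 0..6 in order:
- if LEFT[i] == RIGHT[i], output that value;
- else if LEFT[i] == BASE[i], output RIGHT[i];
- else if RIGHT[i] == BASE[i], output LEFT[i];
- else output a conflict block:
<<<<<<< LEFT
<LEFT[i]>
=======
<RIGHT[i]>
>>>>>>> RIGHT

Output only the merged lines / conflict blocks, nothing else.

Answer: hotel
delta
delta
charlie
bravo
charlie
alpha

Derivation:
Final LEFT:  [hotel, delta, delta, golf, foxtrot, charlie, alpha]
Final RIGHT: [hotel, delta, delta, charlie, bravo, charlie, alpha]
i=0: L=hotel R=hotel -> agree -> hotel
i=1: L=delta R=delta -> agree -> delta
i=2: L=delta R=delta -> agree -> delta
i=3: L=golf=BASE, R=charlie -> take RIGHT -> charlie
i=4: L=foxtrot=BASE, R=bravo -> take RIGHT -> bravo
i=5: L=charlie R=charlie -> agree -> charlie
i=6: L=alpha R=alpha -> agree -> alpha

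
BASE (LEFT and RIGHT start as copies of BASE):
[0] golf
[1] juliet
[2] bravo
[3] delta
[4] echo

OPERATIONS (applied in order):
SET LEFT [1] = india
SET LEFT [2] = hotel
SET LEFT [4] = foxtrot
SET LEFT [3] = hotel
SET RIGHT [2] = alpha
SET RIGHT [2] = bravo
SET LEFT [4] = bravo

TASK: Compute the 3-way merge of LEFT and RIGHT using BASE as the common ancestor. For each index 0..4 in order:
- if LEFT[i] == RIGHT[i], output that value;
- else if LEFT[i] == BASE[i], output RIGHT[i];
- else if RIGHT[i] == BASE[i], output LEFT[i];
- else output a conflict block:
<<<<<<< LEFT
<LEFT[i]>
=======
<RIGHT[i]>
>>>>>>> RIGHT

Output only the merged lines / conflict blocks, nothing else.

Final LEFT:  [golf, india, hotel, hotel, bravo]
Final RIGHT: [golf, juliet, bravo, delta, echo]
i=0: L=golf R=golf -> agree -> golf
i=1: L=india, R=juliet=BASE -> take LEFT -> india
i=2: L=hotel, R=bravo=BASE -> take LEFT -> hotel
i=3: L=hotel, R=delta=BASE -> take LEFT -> hotel
i=4: L=bravo, R=echo=BASE -> take LEFT -> bravo

Answer: golf
india
hotel
hotel
bravo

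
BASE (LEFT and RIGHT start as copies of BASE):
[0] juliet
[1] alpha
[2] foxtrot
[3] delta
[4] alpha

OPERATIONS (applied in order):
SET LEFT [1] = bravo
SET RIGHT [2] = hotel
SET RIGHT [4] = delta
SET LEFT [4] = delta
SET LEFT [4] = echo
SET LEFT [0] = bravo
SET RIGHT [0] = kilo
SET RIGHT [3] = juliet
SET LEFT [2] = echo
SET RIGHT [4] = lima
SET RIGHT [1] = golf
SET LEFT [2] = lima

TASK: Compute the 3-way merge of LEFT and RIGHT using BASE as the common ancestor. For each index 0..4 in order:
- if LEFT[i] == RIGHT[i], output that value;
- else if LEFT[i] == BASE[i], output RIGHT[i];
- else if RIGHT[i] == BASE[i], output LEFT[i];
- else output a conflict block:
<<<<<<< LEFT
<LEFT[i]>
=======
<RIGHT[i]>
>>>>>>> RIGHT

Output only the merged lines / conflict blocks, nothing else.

Final LEFT:  [bravo, bravo, lima, delta, echo]
Final RIGHT: [kilo, golf, hotel, juliet, lima]
i=0: BASE=juliet L=bravo R=kilo all differ -> CONFLICT
i=1: BASE=alpha L=bravo R=golf all differ -> CONFLICT
i=2: BASE=foxtrot L=lima R=hotel all differ -> CONFLICT
i=3: L=delta=BASE, R=juliet -> take RIGHT -> juliet
i=4: BASE=alpha L=echo R=lima all differ -> CONFLICT

Answer: <<<<<<< LEFT
bravo
=======
kilo
>>>>>>> RIGHT
<<<<<<< LEFT
bravo
=======
golf
>>>>>>> RIGHT
<<<<<<< LEFT
lima
=======
hotel
>>>>>>> RIGHT
juliet
<<<<<<< LEFT
echo
=======
lima
>>>>>>> RIGHT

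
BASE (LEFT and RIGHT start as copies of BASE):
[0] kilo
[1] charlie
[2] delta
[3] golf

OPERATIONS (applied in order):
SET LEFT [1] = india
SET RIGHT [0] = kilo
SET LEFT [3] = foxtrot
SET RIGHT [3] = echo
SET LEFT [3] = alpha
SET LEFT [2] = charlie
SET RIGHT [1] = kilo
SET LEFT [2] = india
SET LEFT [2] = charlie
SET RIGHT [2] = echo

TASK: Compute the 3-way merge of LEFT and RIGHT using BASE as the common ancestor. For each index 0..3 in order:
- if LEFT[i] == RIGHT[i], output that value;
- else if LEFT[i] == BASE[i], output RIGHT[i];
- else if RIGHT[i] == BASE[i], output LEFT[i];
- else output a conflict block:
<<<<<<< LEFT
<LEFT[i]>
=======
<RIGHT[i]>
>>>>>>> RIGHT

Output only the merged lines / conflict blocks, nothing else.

Answer: kilo
<<<<<<< LEFT
india
=======
kilo
>>>>>>> RIGHT
<<<<<<< LEFT
charlie
=======
echo
>>>>>>> RIGHT
<<<<<<< LEFT
alpha
=======
echo
>>>>>>> RIGHT

Derivation:
Final LEFT:  [kilo, india, charlie, alpha]
Final RIGHT: [kilo, kilo, echo, echo]
i=0: L=kilo R=kilo -> agree -> kilo
i=1: BASE=charlie L=india R=kilo all differ -> CONFLICT
i=2: BASE=delta L=charlie R=echo all differ -> CONFLICT
i=3: BASE=golf L=alpha R=echo all differ -> CONFLICT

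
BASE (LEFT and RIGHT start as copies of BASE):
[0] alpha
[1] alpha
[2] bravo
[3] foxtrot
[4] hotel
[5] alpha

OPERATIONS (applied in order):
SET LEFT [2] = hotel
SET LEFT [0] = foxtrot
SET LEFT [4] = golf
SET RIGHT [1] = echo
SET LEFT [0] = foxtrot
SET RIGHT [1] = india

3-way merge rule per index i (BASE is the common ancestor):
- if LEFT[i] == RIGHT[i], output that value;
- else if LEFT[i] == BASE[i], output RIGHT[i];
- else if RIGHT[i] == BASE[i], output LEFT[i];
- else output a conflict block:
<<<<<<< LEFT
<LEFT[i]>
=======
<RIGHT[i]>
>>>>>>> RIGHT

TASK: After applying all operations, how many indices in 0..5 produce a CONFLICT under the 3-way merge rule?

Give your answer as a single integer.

Answer: 0

Derivation:
Final LEFT:  [foxtrot, alpha, hotel, foxtrot, golf, alpha]
Final RIGHT: [alpha, india, bravo, foxtrot, hotel, alpha]
i=0: L=foxtrot, R=alpha=BASE -> take LEFT -> foxtrot
i=1: L=alpha=BASE, R=india -> take RIGHT -> india
i=2: L=hotel, R=bravo=BASE -> take LEFT -> hotel
i=3: L=foxtrot R=foxtrot -> agree -> foxtrot
i=4: L=golf, R=hotel=BASE -> take LEFT -> golf
i=5: L=alpha R=alpha -> agree -> alpha
Conflict count: 0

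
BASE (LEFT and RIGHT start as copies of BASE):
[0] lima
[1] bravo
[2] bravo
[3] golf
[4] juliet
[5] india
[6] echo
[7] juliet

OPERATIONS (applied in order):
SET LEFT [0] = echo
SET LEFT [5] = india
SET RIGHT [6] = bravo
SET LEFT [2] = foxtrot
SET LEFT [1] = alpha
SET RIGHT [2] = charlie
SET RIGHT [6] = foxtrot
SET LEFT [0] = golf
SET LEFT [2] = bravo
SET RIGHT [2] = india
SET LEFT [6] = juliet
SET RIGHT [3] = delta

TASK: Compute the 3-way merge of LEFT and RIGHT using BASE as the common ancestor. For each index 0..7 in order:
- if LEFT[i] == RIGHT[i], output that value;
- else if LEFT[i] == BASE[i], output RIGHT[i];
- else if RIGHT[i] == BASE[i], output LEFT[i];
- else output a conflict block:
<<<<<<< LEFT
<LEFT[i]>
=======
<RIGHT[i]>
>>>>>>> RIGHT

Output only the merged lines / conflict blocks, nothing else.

Final LEFT:  [golf, alpha, bravo, golf, juliet, india, juliet, juliet]
Final RIGHT: [lima, bravo, india, delta, juliet, india, foxtrot, juliet]
i=0: L=golf, R=lima=BASE -> take LEFT -> golf
i=1: L=alpha, R=bravo=BASE -> take LEFT -> alpha
i=2: L=bravo=BASE, R=india -> take RIGHT -> india
i=3: L=golf=BASE, R=delta -> take RIGHT -> delta
i=4: L=juliet R=juliet -> agree -> juliet
i=5: L=india R=india -> agree -> india
i=6: BASE=echo L=juliet R=foxtrot all differ -> CONFLICT
i=7: L=juliet R=juliet -> agree -> juliet

Answer: golf
alpha
india
delta
juliet
india
<<<<<<< LEFT
juliet
=======
foxtrot
>>>>>>> RIGHT
juliet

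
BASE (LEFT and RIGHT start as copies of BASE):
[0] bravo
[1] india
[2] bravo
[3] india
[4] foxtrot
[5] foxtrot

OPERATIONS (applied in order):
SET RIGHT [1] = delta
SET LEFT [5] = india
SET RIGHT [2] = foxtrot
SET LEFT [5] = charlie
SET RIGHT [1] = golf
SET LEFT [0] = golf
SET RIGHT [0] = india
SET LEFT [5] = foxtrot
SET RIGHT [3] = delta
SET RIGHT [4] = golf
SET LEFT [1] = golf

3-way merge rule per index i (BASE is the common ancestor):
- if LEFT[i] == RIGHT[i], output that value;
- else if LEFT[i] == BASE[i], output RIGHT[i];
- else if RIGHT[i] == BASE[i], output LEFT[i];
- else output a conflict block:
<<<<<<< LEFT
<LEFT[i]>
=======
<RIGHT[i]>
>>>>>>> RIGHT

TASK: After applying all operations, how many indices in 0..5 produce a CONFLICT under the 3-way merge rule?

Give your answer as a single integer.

Answer: 1

Derivation:
Final LEFT:  [golf, golf, bravo, india, foxtrot, foxtrot]
Final RIGHT: [india, golf, foxtrot, delta, golf, foxtrot]
i=0: BASE=bravo L=golf R=india all differ -> CONFLICT
i=1: L=golf R=golf -> agree -> golf
i=2: L=bravo=BASE, R=foxtrot -> take RIGHT -> foxtrot
i=3: L=india=BASE, R=delta -> take RIGHT -> delta
i=4: L=foxtrot=BASE, R=golf -> take RIGHT -> golf
i=5: L=foxtrot R=foxtrot -> agree -> foxtrot
Conflict count: 1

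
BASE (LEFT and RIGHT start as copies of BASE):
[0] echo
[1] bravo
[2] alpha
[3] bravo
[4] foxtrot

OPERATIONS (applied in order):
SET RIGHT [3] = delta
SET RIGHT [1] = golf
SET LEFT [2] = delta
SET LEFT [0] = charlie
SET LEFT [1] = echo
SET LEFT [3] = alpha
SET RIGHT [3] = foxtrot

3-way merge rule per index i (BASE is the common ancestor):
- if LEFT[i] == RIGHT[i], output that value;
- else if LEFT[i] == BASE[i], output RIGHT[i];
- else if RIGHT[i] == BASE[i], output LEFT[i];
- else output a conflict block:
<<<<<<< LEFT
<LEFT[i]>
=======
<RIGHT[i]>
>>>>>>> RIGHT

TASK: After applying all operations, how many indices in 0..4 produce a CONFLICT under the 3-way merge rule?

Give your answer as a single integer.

Answer: 2

Derivation:
Final LEFT:  [charlie, echo, delta, alpha, foxtrot]
Final RIGHT: [echo, golf, alpha, foxtrot, foxtrot]
i=0: L=charlie, R=echo=BASE -> take LEFT -> charlie
i=1: BASE=bravo L=echo R=golf all differ -> CONFLICT
i=2: L=delta, R=alpha=BASE -> take LEFT -> delta
i=3: BASE=bravo L=alpha R=foxtrot all differ -> CONFLICT
i=4: L=foxtrot R=foxtrot -> agree -> foxtrot
Conflict count: 2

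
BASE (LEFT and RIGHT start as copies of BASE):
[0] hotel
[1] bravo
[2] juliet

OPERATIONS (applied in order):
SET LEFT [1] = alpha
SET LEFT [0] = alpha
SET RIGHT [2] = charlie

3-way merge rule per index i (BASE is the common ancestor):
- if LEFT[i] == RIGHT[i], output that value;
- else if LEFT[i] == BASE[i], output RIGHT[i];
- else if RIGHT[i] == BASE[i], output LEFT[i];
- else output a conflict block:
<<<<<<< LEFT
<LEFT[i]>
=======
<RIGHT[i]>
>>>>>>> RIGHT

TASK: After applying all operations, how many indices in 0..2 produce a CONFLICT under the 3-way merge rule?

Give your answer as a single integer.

Final LEFT:  [alpha, alpha, juliet]
Final RIGHT: [hotel, bravo, charlie]
i=0: L=alpha, R=hotel=BASE -> take LEFT -> alpha
i=1: L=alpha, R=bravo=BASE -> take LEFT -> alpha
i=2: L=juliet=BASE, R=charlie -> take RIGHT -> charlie
Conflict count: 0

Answer: 0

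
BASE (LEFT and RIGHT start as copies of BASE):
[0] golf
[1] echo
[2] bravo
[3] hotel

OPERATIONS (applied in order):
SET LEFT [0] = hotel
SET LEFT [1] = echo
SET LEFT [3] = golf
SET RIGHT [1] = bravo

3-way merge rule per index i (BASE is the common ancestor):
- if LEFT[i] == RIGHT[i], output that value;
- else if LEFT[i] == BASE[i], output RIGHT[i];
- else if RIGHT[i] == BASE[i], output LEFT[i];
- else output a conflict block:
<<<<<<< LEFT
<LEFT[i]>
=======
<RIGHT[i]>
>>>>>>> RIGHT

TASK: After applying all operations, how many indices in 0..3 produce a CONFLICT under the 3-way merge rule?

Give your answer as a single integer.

Final LEFT:  [hotel, echo, bravo, golf]
Final RIGHT: [golf, bravo, bravo, hotel]
i=0: L=hotel, R=golf=BASE -> take LEFT -> hotel
i=1: L=echo=BASE, R=bravo -> take RIGHT -> bravo
i=2: L=bravo R=bravo -> agree -> bravo
i=3: L=golf, R=hotel=BASE -> take LEFT -> golf
Conflict count: 0

Answer: 0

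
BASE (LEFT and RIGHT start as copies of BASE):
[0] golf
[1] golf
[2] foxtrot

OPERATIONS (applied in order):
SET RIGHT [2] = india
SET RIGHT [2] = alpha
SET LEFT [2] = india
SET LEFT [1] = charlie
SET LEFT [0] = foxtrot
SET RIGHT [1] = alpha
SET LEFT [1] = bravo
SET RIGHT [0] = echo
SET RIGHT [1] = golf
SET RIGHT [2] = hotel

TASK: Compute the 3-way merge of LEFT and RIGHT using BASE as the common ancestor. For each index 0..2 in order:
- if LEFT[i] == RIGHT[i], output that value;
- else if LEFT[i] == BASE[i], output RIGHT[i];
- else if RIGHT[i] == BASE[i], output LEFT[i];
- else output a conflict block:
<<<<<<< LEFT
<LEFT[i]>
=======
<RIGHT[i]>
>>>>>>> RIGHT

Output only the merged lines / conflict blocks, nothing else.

Answer: <<<<<<< LEFT
foxtrot
=======
echo
>>>>>>> RIGHT
bravo
<<<<<<< LEFT
india
=======
hotel
>>>>>>> RIGHT

Derivation:
Final LEFT:  [foxtrot, bravo, india]
Final RIGHT: [echo, golf, hotel]
i=0: BASE=golf L=foxtrot R=echo all differ -> CONFLICT
i=1: L=bravo, R=golf=BASE -> take LEFT -> bravo
i=2: BASE=foxtrot L=india R=hotel all differ -> CONFLICT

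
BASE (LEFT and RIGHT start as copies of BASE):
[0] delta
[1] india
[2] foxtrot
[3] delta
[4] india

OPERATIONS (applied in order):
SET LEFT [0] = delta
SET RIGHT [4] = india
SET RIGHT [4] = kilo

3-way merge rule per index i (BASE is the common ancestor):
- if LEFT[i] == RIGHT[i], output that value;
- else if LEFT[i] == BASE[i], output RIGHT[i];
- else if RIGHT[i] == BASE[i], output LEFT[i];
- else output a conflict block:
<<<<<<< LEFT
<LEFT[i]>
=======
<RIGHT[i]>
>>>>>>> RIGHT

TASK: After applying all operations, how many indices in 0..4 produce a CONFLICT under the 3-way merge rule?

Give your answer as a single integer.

Final LEFT:  [delta, india, foxtrot, delta, india]
Final RIGHT: [delta, india, foxtrot, delta, kilo]
i=0: L=delta R=delta -> agree -> delta
i=1: L=india R=india -> agree -> india
i=2: L=foxtrot R=foxtrot -> agree -> foxtrot
i=3: L=delta R=delta -> agree -> delta
i=4: L=india=BASE, R=kilo -> take RIGHT -> kilo
Conflict count: 0

Answer: 0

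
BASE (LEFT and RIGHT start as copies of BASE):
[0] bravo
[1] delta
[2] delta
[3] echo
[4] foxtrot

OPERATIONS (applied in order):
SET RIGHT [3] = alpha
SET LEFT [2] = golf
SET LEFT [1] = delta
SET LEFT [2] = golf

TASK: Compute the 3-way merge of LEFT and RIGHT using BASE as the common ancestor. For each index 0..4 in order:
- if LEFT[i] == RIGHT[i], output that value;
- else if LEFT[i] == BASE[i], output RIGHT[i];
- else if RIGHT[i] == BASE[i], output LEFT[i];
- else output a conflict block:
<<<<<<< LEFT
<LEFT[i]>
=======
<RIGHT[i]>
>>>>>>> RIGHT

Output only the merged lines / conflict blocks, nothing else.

Answer: bravo
delta
golf
alpha
foxtrot

Derivation:
Final LEFT:  [bravo, delta, golf, echo, foxtrot]
Final RIGHT: [bravo, delta, delta, alpha, foxtrot]
i=0: L=bravo R=bravo -> agree -> bravo
i=1: L=delta R=delta -> agree -> delta
i=2: L=golf, R=delta=BASE -> take LEFT -> golf
i=3: L=echo=BASE, R=alpha -> take RIGHT -> alpha
i=4: L=foxtrot R=foxtrot -> agree -> foxtrot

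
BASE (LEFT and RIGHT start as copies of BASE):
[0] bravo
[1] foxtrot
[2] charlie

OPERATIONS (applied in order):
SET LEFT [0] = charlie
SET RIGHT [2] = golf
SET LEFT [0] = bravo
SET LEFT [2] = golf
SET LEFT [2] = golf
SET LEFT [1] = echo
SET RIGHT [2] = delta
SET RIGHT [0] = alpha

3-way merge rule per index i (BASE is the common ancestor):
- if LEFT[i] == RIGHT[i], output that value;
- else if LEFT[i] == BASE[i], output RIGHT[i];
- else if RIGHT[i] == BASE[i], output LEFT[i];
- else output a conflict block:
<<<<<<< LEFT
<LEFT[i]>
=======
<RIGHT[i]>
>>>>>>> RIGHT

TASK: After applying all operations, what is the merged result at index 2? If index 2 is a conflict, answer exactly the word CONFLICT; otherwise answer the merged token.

Answer: CONFLICT

Derivation:
Final LEFT:  [bravo, echo, golf]
Final RIGHT: [alpha, foxtrot, delta]
i=0: L=bravo=BASE, R=alpha -> take RIGHT -> alpha
i=1: L=echo, R=foxtrot=BASE -> take LEFT -> echo
i=2: BASE=charlie L=golf R=delta all differ -> CONFLICT
Index 2 -> CONFLICT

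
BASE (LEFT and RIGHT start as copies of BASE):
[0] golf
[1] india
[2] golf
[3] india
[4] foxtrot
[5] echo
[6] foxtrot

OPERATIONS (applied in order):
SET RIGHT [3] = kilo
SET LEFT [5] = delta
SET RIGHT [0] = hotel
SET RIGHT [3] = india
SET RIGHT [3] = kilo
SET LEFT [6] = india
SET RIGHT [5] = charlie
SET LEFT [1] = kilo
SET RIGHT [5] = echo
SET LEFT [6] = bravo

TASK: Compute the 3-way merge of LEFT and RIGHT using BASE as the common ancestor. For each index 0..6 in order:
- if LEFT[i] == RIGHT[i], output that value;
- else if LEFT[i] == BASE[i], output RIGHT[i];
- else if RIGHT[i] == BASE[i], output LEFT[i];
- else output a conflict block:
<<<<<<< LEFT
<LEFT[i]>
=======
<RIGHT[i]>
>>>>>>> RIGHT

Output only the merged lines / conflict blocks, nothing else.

Answer: hotel
kilo
golf
kilo
foxtrot
delta
bravo

Derivation:
Final LEFT:  [golf, kilo, golf, india, foxtrot, delta, bravo]
Final RIGHT: [hotel, india, golf, kilo, foxtrot, echo, foxtrot]
i=0: L=golf=BASE, R=hotel -> take RIGHT -> hotel
i=1: L=kilo, R=india=BASE -> take LEFT -> kilo
i=2: L=golf R=golf -> agree -> golf
i=3: L=india=BASE, R=kilo -> take RIGHT -> kilo
i=4: L=foxtrot R=foxtrot -> agree -> foxtrot
i=5: L=delta, R=echo=BASE -> take LEFT -> delta
i=6: L=bravo, R=foxtrot=BASE -> take LEFT -> bravo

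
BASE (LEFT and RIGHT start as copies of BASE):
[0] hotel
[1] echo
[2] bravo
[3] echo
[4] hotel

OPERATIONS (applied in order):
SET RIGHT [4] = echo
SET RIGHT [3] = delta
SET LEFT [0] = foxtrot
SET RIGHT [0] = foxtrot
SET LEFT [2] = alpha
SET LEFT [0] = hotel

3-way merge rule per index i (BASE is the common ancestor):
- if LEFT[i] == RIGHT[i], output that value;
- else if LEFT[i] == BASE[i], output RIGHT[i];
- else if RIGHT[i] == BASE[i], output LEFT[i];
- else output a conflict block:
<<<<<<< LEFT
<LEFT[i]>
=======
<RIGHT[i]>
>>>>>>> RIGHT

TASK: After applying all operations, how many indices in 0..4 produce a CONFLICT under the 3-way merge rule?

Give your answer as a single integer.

Answer: 0

Derivation:
Final LEFT:  [hotel, echo, alpha, echo, hotel]
Final RIGHT: [foxtrot, echo, bravo, delta, echo]
i=0: L=hotel=BASE, R=foxtrot -> take RIGHT -> foxtrot
i=1: L=echo R=echo -> agree -> echo
i=2: L=alpha, R=bravo=BASE -> take LEFT -> alpha
i=3: L=echo=BASE, R=delta -> take RIGHT -> delta
i=4: L=hotel=BASE, R=echo -> take RIGHT -> echo
Conflict count: 0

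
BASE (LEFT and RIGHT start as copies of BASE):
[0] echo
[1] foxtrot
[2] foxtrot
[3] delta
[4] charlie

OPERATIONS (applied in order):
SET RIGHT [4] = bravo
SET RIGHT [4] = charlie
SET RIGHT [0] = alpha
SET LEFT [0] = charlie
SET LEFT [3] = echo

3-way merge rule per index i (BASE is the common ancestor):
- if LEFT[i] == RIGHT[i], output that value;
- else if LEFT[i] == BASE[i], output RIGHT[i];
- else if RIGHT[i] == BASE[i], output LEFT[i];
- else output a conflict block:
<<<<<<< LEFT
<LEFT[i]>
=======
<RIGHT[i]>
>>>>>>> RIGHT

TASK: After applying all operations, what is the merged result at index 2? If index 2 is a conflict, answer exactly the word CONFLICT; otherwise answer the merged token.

Answer: foxtrot

Derivation:
Final LEFT:  [charlie, foxtrot, foxtrot, echo, charlie]
Final RIGHT: [alpha, foxtrot, foxtrot, delta, charlie]
i=0: BASE=echo L=charlie R=alpha all differ -> CONFLICT
i=1: L=foxtrot R=foxtrot -> agree -> foxtrot
i=2: L=foxtrot R=foxtrot -> agree -> foxtrot
i=3: L=echo, R=delta=BASE -> take LEFT -> echo
i=4: L=charlie R=charlie -> agree -> charlie
Index 2 -> foxtrot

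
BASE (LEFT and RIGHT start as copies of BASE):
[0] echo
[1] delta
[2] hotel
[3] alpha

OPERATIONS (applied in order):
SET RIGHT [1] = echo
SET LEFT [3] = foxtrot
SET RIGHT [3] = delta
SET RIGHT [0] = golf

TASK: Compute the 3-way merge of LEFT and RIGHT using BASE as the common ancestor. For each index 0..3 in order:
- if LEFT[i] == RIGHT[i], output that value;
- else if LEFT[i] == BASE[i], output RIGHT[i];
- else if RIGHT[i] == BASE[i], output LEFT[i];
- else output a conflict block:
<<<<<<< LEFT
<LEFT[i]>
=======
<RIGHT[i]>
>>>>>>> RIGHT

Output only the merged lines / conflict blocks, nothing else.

Final LEFT:  [echo, delta, hotel, foxtrot]
Final RIGHT: [golf, echo, hotel, delta]
i=0: L=echo=BASE, R=golf -> take RIGHT -> golf
i=1: L=delta=BASE, R=echo -> take RIGHT -> echo
i=2: L=hotel R=hotel -> agree -> hotel
i=3: BASE=alpha L=foxtrot R=delta all differ -> CONFLICT

Answer: golf
echo
hotel
<<<<<<< LEFT
foxtrot
=======
delta
>>>>>>> RIGHT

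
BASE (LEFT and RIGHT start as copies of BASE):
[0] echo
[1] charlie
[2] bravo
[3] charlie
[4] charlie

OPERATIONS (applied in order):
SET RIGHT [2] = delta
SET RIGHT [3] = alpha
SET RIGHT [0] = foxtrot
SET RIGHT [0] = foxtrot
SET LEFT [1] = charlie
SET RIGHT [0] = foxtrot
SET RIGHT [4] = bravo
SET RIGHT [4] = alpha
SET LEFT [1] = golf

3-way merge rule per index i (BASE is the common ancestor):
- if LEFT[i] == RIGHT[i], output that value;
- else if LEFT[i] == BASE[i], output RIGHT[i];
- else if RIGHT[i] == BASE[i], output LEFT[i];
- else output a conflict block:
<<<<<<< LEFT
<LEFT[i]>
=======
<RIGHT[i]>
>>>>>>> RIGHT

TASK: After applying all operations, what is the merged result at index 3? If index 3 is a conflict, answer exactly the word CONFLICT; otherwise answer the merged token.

Final LEFT:  [echo, golf, bravo, charlie, charlie]
Final RIGHT: [foxtrot, charlie, delta, alpha, alpha]
i=0: L=echo=BASE, R=foxtrot -> take RIGHT -> foxtrot
i=1: L=golf, R=charlie=BASE -> take LEFT -> golf
i=2: L=bravo=BASE, R=delta -> take RIGHT -> delta
i=3: L=charlie=BASE, R=alpha -> take RIGHT -> alpha
i=4: L=charlie=BASE, R=alpha -> take RIGHT -> alpha
Index 3 -> alpha

Answer: alpha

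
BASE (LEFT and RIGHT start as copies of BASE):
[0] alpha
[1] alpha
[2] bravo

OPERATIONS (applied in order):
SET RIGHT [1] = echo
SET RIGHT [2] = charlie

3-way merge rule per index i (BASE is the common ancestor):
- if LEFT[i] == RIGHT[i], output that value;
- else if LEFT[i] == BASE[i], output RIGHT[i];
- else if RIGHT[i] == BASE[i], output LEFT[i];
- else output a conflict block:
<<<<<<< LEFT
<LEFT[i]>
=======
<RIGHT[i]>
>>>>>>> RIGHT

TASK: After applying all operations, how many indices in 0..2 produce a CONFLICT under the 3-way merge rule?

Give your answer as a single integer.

Final LEFT:  [alpha, alpha, bravo]
Final RIGHT: [alpha, echo, charlie]
i=0: L=alpha R=alpha -> agree -> alpha
i=1: L=alpha=BASE, R=echo -> take RIGHT -> echo
i=2: L=bravo=BASE, R=charlie -> take RIGHT -> charlie
Conflict count: 0

Answer: 0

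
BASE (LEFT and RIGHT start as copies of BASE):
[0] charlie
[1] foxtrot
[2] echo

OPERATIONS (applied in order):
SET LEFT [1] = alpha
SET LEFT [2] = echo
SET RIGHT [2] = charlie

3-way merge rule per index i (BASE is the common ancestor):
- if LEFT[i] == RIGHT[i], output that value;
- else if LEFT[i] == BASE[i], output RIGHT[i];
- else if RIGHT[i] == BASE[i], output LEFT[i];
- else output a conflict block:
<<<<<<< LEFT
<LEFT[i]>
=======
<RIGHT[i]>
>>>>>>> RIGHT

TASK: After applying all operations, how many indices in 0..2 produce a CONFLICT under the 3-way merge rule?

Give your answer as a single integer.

Answer: 0

Derivation:
Final LEFT:  [charlie, alpha, echo]
Final RIGHT: [charlie, foxtrot, charlie]
i=0: L=charlie R=charlie -> agree -> charlie
i=1: L=alpha, R=foxtrot=BASE -> take LEFT -> alpha
i=2: L=echo=BASE, R=charlie -> take RIGHT -> charlie
Conflict count: 0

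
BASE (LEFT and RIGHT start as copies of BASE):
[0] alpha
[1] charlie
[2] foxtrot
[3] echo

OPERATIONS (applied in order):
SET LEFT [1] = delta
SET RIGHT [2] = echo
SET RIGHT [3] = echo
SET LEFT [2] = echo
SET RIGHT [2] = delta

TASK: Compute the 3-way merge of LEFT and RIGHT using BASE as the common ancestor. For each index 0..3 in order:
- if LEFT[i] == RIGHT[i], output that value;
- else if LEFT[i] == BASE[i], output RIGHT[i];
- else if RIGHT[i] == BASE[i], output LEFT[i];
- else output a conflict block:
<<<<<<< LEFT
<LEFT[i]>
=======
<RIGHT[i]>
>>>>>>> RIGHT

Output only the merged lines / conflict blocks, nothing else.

Final LEFT:  [alpha, delta, echo, echo]
Final RIGHT: [alpha, charlie, delta, echo]
i=0: L=alpha R=alpha -> agree -> alpha
i=1: L=delta, R=charlie=BASE -> take LEFT -> delta
i=2: BASE=foxtrot L=echo R=delta all differ -> CONFLICT
i=3: L=echo R=echo -> agree -> echo

Answer: alpha
delta
<<<<<<< LEFT
echo
=======
delta
>>>>>>> RIGHT
echo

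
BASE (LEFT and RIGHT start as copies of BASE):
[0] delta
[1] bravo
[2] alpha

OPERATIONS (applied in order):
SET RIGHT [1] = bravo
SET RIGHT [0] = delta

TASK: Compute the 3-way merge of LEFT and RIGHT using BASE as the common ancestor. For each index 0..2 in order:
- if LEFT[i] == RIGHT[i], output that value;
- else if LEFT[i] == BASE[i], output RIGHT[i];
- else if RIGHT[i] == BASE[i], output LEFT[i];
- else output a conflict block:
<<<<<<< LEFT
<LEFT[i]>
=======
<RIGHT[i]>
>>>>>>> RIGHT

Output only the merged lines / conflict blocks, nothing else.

Answer: delta
bravo
alpha

Derivation:
Final LEFT:  [delta, bravo, alpha]
Final RIGHT: [delta, bravo, alpha]
i=0: L=delta R=delta -> agree -> delta
i=1: L=bravo R=bravo -> agree -> bravo
i=2: L=alpha R=alpha -> agree -> alpha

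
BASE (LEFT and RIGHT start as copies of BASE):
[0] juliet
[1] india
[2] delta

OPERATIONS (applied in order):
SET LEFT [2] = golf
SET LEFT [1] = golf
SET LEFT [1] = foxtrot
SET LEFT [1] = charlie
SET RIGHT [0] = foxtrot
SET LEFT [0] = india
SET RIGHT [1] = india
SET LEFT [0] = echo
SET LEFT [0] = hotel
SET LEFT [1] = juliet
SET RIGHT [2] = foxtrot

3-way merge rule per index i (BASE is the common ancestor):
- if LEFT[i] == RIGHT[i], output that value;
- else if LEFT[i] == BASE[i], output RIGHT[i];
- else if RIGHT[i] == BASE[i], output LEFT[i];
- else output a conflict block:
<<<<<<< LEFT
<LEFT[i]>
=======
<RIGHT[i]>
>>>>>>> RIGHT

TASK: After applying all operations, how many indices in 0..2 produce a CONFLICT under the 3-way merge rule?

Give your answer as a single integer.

Final LEFT:  [hotel, juliet, golf]
Final RIGHT: [foxtrot, india, foxtrot]
i=0: BASE=juliet L=hotel R=foxtrot all differ -> CONFLICT
i=1: L=juliet, R=india=BASE -> take LEFT -> juliet
i=2: BASE=delta L=golf R=foxtrot all differ -> CONFLICT
Conflict count: 2

Answer: 2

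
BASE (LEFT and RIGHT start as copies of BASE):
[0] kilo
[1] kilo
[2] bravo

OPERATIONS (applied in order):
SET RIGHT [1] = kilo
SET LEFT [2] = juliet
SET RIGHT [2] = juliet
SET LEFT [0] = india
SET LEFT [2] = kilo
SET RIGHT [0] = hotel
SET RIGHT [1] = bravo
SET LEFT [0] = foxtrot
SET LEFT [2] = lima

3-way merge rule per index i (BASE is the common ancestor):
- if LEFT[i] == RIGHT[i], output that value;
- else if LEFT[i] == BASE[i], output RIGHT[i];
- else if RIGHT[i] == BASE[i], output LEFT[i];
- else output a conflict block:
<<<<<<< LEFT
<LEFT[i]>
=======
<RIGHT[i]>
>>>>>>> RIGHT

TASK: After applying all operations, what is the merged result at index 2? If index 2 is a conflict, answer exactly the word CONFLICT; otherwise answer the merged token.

Answer: CONFLICT

Derivation:
Final LEFT:  [foxtrot, kilo, lima]
Final RIGHT: [hotel, bravo, juliet]
i=0: BASE=kilo L=foxtrot R=hotel all differ -> CONFLICT
i=1: L=kilo=BASE, R=bravo -> take RIGHT -> bravo
i=2: BASE=bravo L=lima R=juliet all differ -> CONFLICT
Index 2 -> CONFLICT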